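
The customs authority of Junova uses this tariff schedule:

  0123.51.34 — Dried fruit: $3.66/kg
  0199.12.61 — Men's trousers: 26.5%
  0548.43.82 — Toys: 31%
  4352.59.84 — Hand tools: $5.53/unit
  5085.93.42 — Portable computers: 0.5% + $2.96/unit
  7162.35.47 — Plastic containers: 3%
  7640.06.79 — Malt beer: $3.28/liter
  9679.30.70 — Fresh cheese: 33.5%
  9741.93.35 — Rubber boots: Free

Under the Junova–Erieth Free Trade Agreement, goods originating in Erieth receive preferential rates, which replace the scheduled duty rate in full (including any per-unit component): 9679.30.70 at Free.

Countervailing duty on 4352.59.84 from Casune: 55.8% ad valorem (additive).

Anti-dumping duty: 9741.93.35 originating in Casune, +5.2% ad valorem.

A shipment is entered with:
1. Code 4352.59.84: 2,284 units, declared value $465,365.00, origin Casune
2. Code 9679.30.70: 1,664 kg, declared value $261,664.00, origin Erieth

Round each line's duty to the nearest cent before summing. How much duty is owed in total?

$272,304.19

Line 1 (4352.59.84, Casune, 2,284 units, $465,365.00):
Base rate for 4352.59.84 is $5.53/unit.
Additional duty on 4352.59.84 from Casune: +55.8% ad valorem. Applied ad valorem rate = 55.8%.
Duty = $465,365.00 × 55.8% + 2,284 × $5.53 = $272,304.19.
Line 2 (9679.30.70, Erieth, 1,664 kg, $261,664.00):
Base rate for 9679.30.70 is 33.5%.
Origin Erieth qualifies under the Junova–Erieth agreement and 9679.30.70 is covered: preferential rate Free applies instead.
Duty = $261,664.00 × 0% = $0.00.
Total = $272,304.19 + $0.00 = $272,304.19.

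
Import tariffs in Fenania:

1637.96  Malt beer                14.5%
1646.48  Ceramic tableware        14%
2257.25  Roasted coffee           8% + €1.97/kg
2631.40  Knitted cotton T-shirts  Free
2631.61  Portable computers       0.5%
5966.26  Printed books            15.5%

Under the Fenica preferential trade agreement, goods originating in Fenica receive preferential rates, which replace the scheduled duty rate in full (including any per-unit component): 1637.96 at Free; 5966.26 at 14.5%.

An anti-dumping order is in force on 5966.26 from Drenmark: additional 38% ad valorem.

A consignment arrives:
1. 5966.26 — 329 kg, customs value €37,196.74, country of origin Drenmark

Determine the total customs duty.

Line 1 (5966.26, Drenmark, 329 kg, €37,196.74):
Base rate for 5966.26 is 15.5%.
5966.26 has an FTA preferential rate, but origin Drenmark is not Fenica; base rate stands.
Additional duty on 5966.26 from Drenmark: +38%. Applied ad valorem rate: 15.5% + 38% = 53.5%.
Duty = €37,196.74 × 53.5% = €19,900.26.

€19,900.26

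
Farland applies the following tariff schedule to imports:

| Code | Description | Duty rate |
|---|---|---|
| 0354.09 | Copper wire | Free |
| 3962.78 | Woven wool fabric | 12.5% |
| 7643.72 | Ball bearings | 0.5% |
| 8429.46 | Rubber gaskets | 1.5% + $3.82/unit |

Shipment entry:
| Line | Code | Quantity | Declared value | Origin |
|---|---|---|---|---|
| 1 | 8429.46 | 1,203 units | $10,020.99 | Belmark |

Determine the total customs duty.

$4,745.77

Line 1 (8429.46, Belmark, 1,203 units, $10,020.99):
Base rate for 8429.46 is 1.5% + $3.82/unit.
Duty = $10,020.99 × 1.5% + 1,203 × $3.82 = $4,745.77.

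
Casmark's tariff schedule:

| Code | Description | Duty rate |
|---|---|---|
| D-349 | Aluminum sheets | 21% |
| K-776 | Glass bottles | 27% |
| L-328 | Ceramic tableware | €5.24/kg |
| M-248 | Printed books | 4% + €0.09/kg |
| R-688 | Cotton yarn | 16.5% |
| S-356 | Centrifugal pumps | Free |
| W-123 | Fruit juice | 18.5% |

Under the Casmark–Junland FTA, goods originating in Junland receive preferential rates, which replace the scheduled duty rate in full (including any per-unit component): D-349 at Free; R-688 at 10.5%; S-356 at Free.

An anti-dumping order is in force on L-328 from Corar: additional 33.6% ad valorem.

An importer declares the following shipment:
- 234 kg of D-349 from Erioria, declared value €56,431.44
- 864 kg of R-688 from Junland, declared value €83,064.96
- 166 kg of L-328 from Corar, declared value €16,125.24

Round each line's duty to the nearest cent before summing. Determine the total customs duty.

Line 1 (D-349, Erioria, 234 kg, €56,431.44):
Base rate for D-349 is 21%.
D-349 has an FTA preferential rate, but origin Erioria is not Junland; base rate stands.
Duty = €56,431.44 × 21% = €11,850.60.
Line 2 (R-688, Junland, 864 kg, €83,064.96):
Base rate for R-688 is 16.5%.
Origin Junland qualifies under the Casmark–Junland agreement and R-688 is covered: preferential rate 10.5% applies instead.
Duty = €83,064.96 × 10.5% = €8,721.82.
Line 3 (L-328, Corar, 166 kg, €16,125.24):
Base rate for L-328 is €5.24/kg.
Additional duty on L-328 from Corar: +33.6% ad valorem. Applied ad valorem rate = 33.6%.
Duty = €16,125.24 × 33.6% + 166 × €5.24 = €6,287.92.
Total = €11,850.60 + €8,721.82 + €6,287.92 = €26,860.34.

€26,860.34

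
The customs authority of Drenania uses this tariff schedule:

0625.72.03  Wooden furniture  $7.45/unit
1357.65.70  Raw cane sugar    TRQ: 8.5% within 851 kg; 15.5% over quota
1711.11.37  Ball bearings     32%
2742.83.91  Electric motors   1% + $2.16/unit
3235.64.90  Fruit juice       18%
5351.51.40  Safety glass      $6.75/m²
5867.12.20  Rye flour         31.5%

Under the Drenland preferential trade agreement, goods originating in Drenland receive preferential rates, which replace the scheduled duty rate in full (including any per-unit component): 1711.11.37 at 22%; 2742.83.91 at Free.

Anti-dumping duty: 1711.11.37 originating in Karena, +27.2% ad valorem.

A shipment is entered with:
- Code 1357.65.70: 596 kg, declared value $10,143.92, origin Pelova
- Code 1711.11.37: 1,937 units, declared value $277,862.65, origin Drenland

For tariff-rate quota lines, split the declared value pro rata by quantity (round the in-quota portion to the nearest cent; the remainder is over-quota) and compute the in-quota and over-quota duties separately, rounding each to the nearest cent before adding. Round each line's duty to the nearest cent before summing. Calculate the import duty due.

$61,992.01

Line 1 (1357.65.70, Pelova, 596 kg, $10,143.92):
Code 1357.65.70 is under a tariff-rate quota (threshold 851 kg). Quantity 596 kg is within the quota, so the in-quota rate 8.5% applies to the full value.
Duty = $10,143.92 × 8.5% = $862.23.
Line 2 (1711.11.37, Drenland, 1,937 units, $277,862.65):
Base rate for 1711.11.37 is 32%.
Origin Drenland qualifies under the Drenania–Drenland agreement and 1711.11.37 is covered: preferential rate 22% applies instead.
The additional-duty order on 1711.11.37 targets Karena, not Drenland; it does not apply.
Duty = $277,862.65 × 22% = $61,129.78.
Total = $862.23 + $61,129.78 = $61,992.01.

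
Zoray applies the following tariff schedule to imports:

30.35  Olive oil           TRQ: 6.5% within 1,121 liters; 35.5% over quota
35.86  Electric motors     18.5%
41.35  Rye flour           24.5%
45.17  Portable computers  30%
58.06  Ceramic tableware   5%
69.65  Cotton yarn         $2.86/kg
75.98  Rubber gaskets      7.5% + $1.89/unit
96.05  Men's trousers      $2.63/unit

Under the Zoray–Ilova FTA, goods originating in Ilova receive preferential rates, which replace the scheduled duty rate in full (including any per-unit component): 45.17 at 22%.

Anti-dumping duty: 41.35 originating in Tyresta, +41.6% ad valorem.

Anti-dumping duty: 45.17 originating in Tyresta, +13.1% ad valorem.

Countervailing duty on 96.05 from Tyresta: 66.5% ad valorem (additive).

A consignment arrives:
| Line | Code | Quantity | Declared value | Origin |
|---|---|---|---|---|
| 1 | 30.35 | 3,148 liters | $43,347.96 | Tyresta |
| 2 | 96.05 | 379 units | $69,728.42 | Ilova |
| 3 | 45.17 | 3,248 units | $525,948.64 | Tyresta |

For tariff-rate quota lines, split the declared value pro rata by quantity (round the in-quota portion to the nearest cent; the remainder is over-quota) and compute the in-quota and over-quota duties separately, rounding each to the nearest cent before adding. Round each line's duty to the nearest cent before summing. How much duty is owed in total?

Line 1 (30.35, Tyresta, 3,148 liters, $43,347.96):
Code 30.35 is under a tariff-rate quota (threshold 1,121 liters). In-quota: 1,121 liters at 6.5%; over-quota: 2,027 liters at 35.5%.
Pro-rata value split: in-quota = $43,347.96 × 1,121/3,148 = $15,436.17; over-quota = $43,347.96 − $15,436.17 = $27,911.79.
In-quota duty = $15,436.17 × 6.5% = $1,003.35. Over-quota duty = $27,911.79 × 35.5% = $9,908.69.
Line duty = $1,003.35 + $9,908.69 = $10,912.04.
Line 2 (96.05, Ilova, 379 units, $69,728.42):
Base rate for 96.05 is $2.63/unit.
Origin Ilova is the FTA partner but 96.05 is not on the preference list; base rate stands.
The additional-duty order on 96.05 targets Tyresta, not Ilova; it does not apply.
Duty = 379 × $2.63 = $996.77.
Line 3 (45.17, Tyresta, 3,248 units, $525,948.64):
Base rate for 45.17 is 30%.
45.17 has an FTA preferential rate, but origin Tyresta is not Ilova; base rate stands.
Additional duty on 45.17 from Tyresta: +13.1%. Applied ad valorem rate: 30% + 13.1% = 43.1%.
Duty = $525,948.64 × 43.1% = $226,683.86.
Total = $10,912.04 + $996.77 + $226,683.86 = $238,592.67.

$238,592.67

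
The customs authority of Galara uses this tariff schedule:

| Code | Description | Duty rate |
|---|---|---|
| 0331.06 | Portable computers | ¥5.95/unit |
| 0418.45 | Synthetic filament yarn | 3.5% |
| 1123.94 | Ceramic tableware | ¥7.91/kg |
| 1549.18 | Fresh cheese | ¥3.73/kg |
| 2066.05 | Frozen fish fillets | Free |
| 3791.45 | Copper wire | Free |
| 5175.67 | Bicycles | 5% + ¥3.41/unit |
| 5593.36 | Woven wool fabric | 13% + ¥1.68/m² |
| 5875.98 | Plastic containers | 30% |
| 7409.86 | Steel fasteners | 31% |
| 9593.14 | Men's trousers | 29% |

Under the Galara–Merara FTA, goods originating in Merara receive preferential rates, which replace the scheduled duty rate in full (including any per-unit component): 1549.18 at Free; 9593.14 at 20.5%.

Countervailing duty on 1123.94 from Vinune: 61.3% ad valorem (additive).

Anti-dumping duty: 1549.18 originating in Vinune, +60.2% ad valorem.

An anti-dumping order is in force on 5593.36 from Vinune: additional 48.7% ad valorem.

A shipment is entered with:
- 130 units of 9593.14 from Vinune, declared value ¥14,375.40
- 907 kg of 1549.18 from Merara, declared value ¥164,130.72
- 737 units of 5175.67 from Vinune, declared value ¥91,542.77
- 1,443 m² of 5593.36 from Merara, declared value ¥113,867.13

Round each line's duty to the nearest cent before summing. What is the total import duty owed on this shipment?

Line 1 (9593.14, Vinune, 130 units, ¥14,375.40):
Base rate for 9593.14 is 29%.
9593.14 has an FTA preferential rate, but origin Vinune is not Merara; base rate stands.
Duty = ¥14,375.40 × 29% = ¥4,168.87.
Line 2 (1549.18, Merara, 907 kg, ¥164,130.72):
Base rate for 1549.18 is ¥3.73/kg.
Origin Merara qualifies under the Galara–Merara agreement and 1549.18 is covered: preferential rate Free applies instead.
The additional-duty order on 1549.18 targets Vinune, not Merara; it does not apply.
Duty = ¥164,130.72 × 0% = ¥0.00.
Line 3 (5175.67, Vinune, 737 units, ¥91,542.77):
Base rate for 5175.67 is 5% + ¥3.41/unit.
Duty = ¥91,542.77 × 5% + 737 × ¥3.41 = ¥7,090.31.
Line 4 (5593.36, Merara, 1,443 m², ¥113,867.13):
Base rate for 5593.36 is 13% + ¥1.68/m².
Origin Merara is the FTA partner but 5593.36 is not on the preference list; base rate stands.
The additional-duty order on 5593.36 targets Vinune, not Merara; it does not apply.
Duty = ¥113,867.13 × 13% + 1,443 × ¥1.68 = ¥17,226.97.
Total = ¥4,168.87 + ¥0.00 + ¥7,090.31 + ¥17,226.97 = ¥28,486.15.

¥28,486.15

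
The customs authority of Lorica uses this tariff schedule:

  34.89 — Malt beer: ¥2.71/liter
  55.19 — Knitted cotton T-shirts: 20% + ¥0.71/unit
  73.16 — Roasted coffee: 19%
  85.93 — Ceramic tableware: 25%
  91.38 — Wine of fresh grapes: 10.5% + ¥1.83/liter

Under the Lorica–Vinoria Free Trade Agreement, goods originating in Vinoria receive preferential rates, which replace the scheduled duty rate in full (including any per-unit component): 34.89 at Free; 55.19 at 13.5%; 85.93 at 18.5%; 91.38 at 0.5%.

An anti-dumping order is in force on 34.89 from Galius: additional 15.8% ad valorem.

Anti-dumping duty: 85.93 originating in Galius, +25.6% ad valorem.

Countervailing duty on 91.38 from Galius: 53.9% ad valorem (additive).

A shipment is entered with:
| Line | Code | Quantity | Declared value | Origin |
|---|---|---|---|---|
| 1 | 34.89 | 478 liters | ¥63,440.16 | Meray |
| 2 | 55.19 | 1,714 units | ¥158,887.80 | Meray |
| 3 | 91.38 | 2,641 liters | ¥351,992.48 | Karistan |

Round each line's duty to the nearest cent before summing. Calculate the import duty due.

Line 1 (34.89, Meray, 478 liters, ¥63,440.16):
Base rate for 34.89 is ¥2.71/liter.
34.89 has an FTA preferential rate, but origin Meray is not Vinoria; base rate stands.
The additional-duty order on 34.89 targets Galius, not Meray; it does not apply.
Duty = 478 × ¥2.71 = ¥1,295.38.
Line 2 (55.19, Meray, 1,714 units, ¥158,887.80):
Base rate for 55.19 is 20% + ¥0.71/unit.
55.19 has an FTA preferential rate, but origin Meray is not Vinoria; base rate stands.
Duty = ¥158,887.80 × 20% + 1,714 × ¥0.71 = ¥32,994.50.
Line 3 (91.38, Karistan, 2,641 liters, ¥351,992.48):
Base rate for 91.38 is 10.5% + ¥1.83/liter.
91.38 has an FTA preferential rate, but origin Karistan is not Vinoria; base rate stands.
The additional-duty order on 91.38 targets Galius, not Karistan; it does not apply.
Duty = ¥351,992.48 × 10.5% + 2,641 × ¥1.83 = ¥41,792.24.
Total = ¥1,295.38 + ¥32,994.50 + ¥41,792.24 = ¥76,082.12.

¥76,082.12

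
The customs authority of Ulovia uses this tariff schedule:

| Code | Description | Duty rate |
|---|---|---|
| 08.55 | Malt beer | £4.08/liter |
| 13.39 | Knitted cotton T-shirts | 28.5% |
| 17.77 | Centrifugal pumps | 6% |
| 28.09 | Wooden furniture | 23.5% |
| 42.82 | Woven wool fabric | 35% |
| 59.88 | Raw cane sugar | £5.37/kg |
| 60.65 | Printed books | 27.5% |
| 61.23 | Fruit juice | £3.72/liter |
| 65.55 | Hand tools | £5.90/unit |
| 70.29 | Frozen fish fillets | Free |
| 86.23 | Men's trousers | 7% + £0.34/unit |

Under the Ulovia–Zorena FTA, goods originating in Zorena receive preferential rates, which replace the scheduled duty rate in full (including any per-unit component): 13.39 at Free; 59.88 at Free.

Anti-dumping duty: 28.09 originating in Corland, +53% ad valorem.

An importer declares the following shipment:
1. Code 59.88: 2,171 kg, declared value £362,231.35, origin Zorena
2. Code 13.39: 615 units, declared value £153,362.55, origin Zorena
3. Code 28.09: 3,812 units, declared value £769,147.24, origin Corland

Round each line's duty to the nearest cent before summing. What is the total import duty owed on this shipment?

Line 1 (59.88, Zorena, 2,171 kg, £362,231.35):
Base rate for 59.88 is £5.37/kg.
Origin Zorena qualifies under the Ulovia–Zorena agreement and 59.88 is covered: preferential rate Free applies instead.
Duty = £362,231.35 × 0% = £0.00.
Line 2 (13.39, Zorena, 615 units, £153,362.55):
Base rate for 13.39 is 28.5%.
Origin Zorena qualifies under the Ulovia–Zorena agreement and 13.39 is covered: preferential rate Free applies instead.
Duty = £153,362.55 × 0% = £0.00.
Line 3 (28.09, Corland, 3,812 units, £769,147.24):
Base rate for 28.09 is 23.5%.
Additional duty on 28.09 from Corland: +53%. Applied ad valorem rate: 23.5% + 53% = 76.5%.
Duty = £769,147.24 × 76.5% = £588,397.64.
Total = £0.00 + £0.00 + £588,397.64 = £588,397.64.

£588,397.64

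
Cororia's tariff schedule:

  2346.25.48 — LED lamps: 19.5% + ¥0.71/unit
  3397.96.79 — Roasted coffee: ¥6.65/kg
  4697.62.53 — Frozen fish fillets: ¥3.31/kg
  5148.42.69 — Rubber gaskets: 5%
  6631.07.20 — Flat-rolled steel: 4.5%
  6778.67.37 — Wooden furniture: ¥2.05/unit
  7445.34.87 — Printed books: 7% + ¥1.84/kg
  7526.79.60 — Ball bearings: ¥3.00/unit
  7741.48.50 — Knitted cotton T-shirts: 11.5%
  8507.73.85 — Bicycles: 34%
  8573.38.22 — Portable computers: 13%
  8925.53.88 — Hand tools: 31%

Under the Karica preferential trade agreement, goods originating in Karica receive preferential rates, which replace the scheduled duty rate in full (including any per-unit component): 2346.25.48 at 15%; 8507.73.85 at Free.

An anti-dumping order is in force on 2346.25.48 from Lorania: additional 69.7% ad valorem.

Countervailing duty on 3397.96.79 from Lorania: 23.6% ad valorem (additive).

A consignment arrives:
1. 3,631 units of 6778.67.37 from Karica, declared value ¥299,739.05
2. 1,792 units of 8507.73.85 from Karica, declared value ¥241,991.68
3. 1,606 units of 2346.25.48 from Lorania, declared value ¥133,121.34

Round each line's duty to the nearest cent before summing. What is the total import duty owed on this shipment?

Line 1 (6778.67.37, Karica, 3,631 units, ¥299,739.05):
Base rate for 6778.67.37 is ¥2.05/unit.
Origin Karica is the FTA partner but 6778.67.37 is not on the preference list; base rate stands.
Duty = 3,631 × ¥2.05 = ¥7,443.55.
Line 2 (8507.73.85, Karica, 1,792 units, ¥241,991.68):
Base rate for 8507.73.85 is 34%.
Origin Karica qualifies under the Cororia–Karica agreement and 8507.73.85 is covered: preferential rate Free applies instead.
Duty = ¥241,991.68 × 0% = ¥0.00.
Line 3 (2346.25.48, Lorania, 1,606 units, ¥133,121.34):
Base rate for 2346.25.48 is 19.5% + ¥0.71/unit.
2346.25.48 has an FTA preferential rate, but origin Lorania is not Karica; base rate stands.
Additional duty on 2346.25.48 from Lorania: +69.7%. Applied ad valorem rate: 19.5% + 69.7% = 89.2%.
Duty = ¥133,121.34 × 89.2% + 1,606 × ¥0.71 = ¥119,884.50.
Total = ¥7,443.55 + ¥0.00 + ¥119,884.50 = ¥127,328.05.

¥127,328.05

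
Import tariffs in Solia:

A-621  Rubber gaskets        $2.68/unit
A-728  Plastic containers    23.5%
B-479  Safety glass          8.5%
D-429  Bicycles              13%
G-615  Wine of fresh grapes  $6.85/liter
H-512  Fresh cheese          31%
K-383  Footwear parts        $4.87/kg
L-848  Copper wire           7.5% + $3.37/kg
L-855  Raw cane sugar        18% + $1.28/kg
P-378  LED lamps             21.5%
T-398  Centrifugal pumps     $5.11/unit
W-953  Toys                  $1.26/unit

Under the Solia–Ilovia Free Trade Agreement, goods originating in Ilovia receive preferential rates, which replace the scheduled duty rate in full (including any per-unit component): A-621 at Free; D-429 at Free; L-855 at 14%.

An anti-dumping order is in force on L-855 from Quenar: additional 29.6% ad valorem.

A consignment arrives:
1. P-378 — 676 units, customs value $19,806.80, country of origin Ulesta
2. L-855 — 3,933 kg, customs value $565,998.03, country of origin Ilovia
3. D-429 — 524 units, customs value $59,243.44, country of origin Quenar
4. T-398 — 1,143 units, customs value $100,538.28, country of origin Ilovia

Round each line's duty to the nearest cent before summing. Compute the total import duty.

$97,040.56

Line 1 (P-378, Ulesta, 676 units, $19,806.80):
Base rate for P-378 is 21.5%.
Duty = $19,806.80 × 21.5% = $4,258.46.
Line 2 (L-855, Ilovia, 3,933 kg, $565,998.03):
Base rate for L-855 is 18% + $1.28/kg.
Origin Ilovia qualifies under the Solia–Ilovia agreement and L-855 is covered: preferential rate 14% applies instead.
The additional-duty order on L-855 targets Quenar, not Ilovia; it does not apply.
Duty = $565,998.03 × 14% = $79,239.72.
Line 3 (D-429, Quenar, 524 units, $59,243.44):
Base rate for D-429 is 13%.
D-429 has an FTA preferential rate, but origin Quenar is not Ilovia; base rate stands.
Duty = $59,243.44 × 13% = $7,701.65.
Line 4 (T-398, Ilovia, 1,143 units, $100,538.28):
Base rate for T-398 is $5.11/unit.
Origin Ilovia is the FTA partner but T-398 is not on the preference list; base rate stands.
Duty = 1,143 × $5.11 = $5,840.73.
Total = $4,258.46 + $79,239.72 + $7,701.65 + $5,840.73 = $97,040.56.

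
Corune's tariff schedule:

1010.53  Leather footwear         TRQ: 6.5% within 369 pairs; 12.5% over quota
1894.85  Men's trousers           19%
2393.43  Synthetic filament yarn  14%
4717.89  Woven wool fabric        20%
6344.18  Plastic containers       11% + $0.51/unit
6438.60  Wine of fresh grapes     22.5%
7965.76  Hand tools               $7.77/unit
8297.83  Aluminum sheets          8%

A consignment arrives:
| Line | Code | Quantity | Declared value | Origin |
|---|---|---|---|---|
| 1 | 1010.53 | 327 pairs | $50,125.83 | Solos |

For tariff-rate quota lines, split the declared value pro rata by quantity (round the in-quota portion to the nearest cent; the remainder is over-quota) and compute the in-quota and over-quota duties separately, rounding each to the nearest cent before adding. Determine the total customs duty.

Line 1 (1010.53, Solos, 327 pairs, $50,125.83):
Code 1010.53 is under a tariff-rate quota (threshold 369 pairs). Quantity 327 pairs is within the quota, so the in-quota rate 6.5% applies to the full value.
Duty = $50,125.83 × 6.5% = $3,258.18.

$3,258.18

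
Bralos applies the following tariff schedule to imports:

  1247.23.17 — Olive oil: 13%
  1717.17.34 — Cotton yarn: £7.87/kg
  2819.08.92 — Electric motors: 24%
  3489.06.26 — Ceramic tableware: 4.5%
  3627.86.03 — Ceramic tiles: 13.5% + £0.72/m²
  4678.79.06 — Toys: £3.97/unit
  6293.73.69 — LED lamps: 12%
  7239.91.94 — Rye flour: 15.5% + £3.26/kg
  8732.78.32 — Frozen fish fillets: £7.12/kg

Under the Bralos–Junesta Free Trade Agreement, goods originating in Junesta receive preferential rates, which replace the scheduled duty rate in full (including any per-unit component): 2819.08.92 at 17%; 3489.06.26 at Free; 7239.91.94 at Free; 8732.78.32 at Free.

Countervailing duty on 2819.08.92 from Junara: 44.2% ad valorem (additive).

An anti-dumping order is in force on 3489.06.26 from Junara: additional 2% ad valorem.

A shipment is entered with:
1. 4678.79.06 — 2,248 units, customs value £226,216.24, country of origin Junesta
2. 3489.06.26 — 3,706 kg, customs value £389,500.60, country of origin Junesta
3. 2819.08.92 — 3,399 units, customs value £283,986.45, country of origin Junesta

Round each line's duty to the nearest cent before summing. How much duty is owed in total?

£57,202.26

Line 1 (4678.79.06, Junesta, 2,248 units, £226,216.24):
Base rate for 4678.79.06 is £3.97/unit.
Origin Junesta is the FTA partner but 4678.79.06 is not on the preference list; base rate stands.
Duty = 2,248 × £3.97 = £8,924.56.
Line 2 (3489.06.26, Junesta, 3,706 kg, £389,500.60):
Base rate for 3489.06.26 is 4.5%.
Origin Junesta qualifies under the Bralos–Junesta agreement and 3489.06.26 is covered: preferential rate Free applies instead.
The additional-duty order on 3489.06.26 targets Junara, not Junesta; it does not apply.
Duty = £389,500.60 × 0% = £0.00.
Line 3 (2819.08.92, Junesta, 3,399 units, £283,986.45):
Base rate for 2819.08.92 is 24%.
Origin Junesta qualifies under the Bralos–Junesta agreement and 2819.08.92 is covered: preferential rate 17% applies instead.
The additional-duty order on 2819.08.92 targets Junara, not Junesta; it does not apply.
Duty = £283,986.45 × 17% = £48,277.70.
Total = £8,924.56 + £0.00 + £48,277.70 = £57,202.26.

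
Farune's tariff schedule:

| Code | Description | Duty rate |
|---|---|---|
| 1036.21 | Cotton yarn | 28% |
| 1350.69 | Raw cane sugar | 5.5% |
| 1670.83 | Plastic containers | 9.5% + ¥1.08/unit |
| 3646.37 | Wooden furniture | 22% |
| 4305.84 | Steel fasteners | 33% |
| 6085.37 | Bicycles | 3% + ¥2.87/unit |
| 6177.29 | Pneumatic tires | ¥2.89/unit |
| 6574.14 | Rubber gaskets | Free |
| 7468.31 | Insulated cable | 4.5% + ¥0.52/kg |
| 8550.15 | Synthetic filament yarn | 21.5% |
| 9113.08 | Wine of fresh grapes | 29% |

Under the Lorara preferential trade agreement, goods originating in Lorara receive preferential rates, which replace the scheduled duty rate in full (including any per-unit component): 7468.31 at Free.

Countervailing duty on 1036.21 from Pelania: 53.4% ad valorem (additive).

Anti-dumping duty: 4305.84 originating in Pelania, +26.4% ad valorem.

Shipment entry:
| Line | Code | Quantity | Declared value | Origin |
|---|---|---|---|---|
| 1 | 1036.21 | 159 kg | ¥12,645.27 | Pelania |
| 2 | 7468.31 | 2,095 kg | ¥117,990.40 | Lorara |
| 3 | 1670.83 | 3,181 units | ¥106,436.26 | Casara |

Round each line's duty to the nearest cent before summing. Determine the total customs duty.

¥23,840.17

Line 1 (1036.21, Pelania, 159 kg, ¥12,645.27):
Base rate for 1036.21 is 28%.
Additional duty on 1036.21 from Pelania: +53.4%. Applied ad valorem rate: 28% + 53.4% = 81.4%.
Duty = ¥12,645.27 × 81.4% = ¥10,293.25.
Line 2 (7468.31, Lorara, 2,095 kg, ¥117,990.40):
Base rate for 7468.31 is 4.5% + ¥0.52/kg.
Origin Lorara qualifies under the Farune–Lorara agreement and 7468.31 is covered: preferential rate Free applies instead.
Duty = ¥117,990.40 × 0% = ¥0.00.
Line 3 (1670.83, Casara, 3,181 units, ¥106,436.26):
Base rate for 1670.83 is 9.5% + ¥1.08/unit.
Duty = ¥106,436.26 × 9.5% + 3,181 × ¥1.08 = ¥13,546.92.
Total = ¥10,293.25 + ¥0.00 + ¥13,546.92 = ¥23,840.17.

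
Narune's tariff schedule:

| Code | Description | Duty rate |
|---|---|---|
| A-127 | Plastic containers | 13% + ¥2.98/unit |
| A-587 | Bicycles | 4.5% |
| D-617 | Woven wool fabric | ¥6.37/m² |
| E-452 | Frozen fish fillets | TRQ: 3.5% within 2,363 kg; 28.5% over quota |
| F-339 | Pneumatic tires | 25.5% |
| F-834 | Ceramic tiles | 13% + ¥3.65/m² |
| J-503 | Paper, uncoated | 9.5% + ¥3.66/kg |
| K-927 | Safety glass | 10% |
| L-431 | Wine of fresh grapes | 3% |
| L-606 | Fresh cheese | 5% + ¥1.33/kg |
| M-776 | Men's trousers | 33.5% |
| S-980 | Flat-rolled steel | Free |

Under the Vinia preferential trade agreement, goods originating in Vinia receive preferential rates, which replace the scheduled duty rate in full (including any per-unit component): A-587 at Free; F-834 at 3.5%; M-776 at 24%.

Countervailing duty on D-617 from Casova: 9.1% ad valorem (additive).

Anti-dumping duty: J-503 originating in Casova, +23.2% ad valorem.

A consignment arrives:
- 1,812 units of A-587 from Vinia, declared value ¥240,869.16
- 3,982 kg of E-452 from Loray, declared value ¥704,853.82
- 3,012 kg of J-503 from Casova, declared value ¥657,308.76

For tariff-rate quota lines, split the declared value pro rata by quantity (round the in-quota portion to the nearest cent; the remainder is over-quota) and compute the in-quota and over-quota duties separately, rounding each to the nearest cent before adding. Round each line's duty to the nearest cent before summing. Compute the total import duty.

Line 1 (A-587, Vinia, 1,812 units, ¥240,869.16):
Base rate for A-587 is 4.5%.
Origin Vinia qualifies under the Narune–Vinia agreement and A-587 is covered: preferential rate Free applies instead.
Duty = ¥240,869.16 × 0% = ¥0.00.
Line 2 (E-452, Loray, 3,982 kg, ¥704,853.82):
Code E-452 is under a tariff-rate quota (threshold 2,363 kg). In-quota: 2,363 kg at 3.5%; over-quota: 1,619 kg at 28.5%.
Pro-rata value split: in-quota = ¥704,853.82 × 2,363/3,982 = ¥418,274.63; over-quota = ¥704,853.82 − ¥418,274.63 = ¥286,579.19.
In-quota duty = ¥418,274.63 × 3.5% = ¥14,639.61. Over-quota duty = ¥286,579.19 × 28.5% = ¥81,675.07.
Line duty = ¥14,639.61 + ¥81,675.07 = ¥96,314.68.
Line 3 (J-503, Casova, 3,012 kg, ¥657,308.76):
Base rate for J-503 is 9.5% + ¥3.66/kg.
Additional duty on J-503 from Casova: +23.2%. Applied ad valorem rate: 9.5% + 23.2% = 32.7%.
Duty = ¥657,308.76 × 32.7% + 3,012 × ¥3.66 = ¥225,963.88.
Total = ¥0.00 + ¥96,314.68 + ¥225,963.88 = ¥322,278.56.

¥322,278.56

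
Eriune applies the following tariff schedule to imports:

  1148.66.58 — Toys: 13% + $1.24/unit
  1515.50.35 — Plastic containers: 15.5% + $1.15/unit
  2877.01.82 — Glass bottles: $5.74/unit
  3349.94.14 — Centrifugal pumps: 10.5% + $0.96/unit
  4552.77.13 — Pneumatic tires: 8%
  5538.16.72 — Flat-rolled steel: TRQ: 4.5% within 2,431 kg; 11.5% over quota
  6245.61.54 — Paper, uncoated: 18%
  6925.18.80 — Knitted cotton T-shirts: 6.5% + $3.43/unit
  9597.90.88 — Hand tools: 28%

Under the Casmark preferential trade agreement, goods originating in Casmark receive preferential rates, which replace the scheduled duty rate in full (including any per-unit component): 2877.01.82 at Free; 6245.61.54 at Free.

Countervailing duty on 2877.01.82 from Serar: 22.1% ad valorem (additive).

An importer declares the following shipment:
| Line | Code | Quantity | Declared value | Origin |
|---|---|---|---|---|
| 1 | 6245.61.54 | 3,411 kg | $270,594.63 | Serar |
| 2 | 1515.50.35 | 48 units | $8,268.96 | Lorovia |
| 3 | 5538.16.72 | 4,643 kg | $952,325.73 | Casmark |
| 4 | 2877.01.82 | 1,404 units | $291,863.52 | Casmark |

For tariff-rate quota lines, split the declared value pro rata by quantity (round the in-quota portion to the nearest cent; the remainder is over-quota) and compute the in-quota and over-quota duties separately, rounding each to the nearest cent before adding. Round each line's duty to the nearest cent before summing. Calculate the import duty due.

Line 1 (6245.61.54, Serar, 3,411 kg, $270,594.63):
Base rate for 6245.61.54 is 18%.
6245.61.54 has an FTA preferential rate, but origin Serar is not Casmark; base rate stands.
Duty = $270,594.63 × 18% = $48,707.03.
Line 2 (1515.50.35, Lorovia, 48 units, $8,268.96):
Base rate for 1515.50.35 is 15.5% + $1.15/unit.
Duty = $8,268.96 × 15.5% + 48 × $1.15 = $1,336.89.
Line 3 (5538.16.72, Casmark, 4,643 kg, $952,325.73):
Code 5538.16.72 is under a tariff-rate quota (threshold 2,431 kg). In-quota: 2,431 kg at 4.5%; over-quota: 2,212 kg at 11.5%.
Pro-rata value split: in-quota = $952,325.73 × 2,431/4,643 = $498,622.41; over-quota = $952,325.73 − $498,622.41 = $453,703.32.
In-quota duty = $498,622.41 × 4.5% = $22,438.01. Over-quota duty = $453,703.32 × 11.5% = $52,175.88.
Line duty = $22,438.01 + $52,175.88 = $74,613.89.
Line 4 (2877.01.82, Casmark, 1,404 units, $291,863.52):
Base rate for 2877.01.82 is $5.74/unit.
Origin Casmark qualifies under the Eriune–Casmark agreement and 2877.01.82 is covered: preferential rate Free applies instead.
The additional-duty order on 2877.01.82 targets Serar, not Casmark; it does not apply.
Duty = $291,863.52 × 0% = $0.00.
Total = $48,707.03 + $1,336.89 + $74,613.89 + $0.00 = $124,657.81.

$124,657.81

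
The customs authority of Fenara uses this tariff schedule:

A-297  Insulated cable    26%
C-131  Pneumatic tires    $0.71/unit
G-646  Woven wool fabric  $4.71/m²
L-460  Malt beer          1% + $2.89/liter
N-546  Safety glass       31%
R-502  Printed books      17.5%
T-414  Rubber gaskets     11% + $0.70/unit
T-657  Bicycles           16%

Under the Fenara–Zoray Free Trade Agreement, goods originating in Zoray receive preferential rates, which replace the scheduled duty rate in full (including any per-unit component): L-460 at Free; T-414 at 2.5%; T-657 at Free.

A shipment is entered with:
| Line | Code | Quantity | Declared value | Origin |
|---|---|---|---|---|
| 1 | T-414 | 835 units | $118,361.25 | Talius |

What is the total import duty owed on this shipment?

Line 1 (T-414, Talius, 835 units, $118,361.25):
Base rate for T-414 is 11% + $0.70/unit.
T-414 has an FTA preferential rate, but origin Talius is not Zoray; base rate stands.
Duty = $118,361.25 × 11% + 835 × $0.70 = $13,604.24.

$13,604.24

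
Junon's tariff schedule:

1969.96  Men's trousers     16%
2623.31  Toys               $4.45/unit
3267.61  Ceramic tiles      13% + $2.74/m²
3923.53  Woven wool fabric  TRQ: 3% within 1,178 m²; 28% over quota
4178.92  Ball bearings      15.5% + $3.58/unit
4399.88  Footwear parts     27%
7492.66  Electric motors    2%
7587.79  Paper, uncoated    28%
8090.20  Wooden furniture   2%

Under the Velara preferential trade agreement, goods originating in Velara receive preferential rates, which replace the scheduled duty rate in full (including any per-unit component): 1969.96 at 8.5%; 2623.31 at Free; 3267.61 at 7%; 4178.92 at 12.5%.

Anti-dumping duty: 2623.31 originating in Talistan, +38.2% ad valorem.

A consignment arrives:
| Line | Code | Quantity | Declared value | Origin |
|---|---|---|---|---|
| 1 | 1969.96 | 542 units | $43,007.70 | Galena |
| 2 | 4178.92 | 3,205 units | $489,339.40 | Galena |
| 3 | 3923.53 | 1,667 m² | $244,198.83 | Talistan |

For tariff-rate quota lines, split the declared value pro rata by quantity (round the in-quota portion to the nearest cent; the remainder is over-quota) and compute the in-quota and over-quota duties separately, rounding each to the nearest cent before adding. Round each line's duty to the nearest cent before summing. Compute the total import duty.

Line 1 (1969.96, Galena, 542 units, $43,007.70):
Base rate for 1969.96 is 16%.
1969.96 has an FTA preferential rate, but origin Galena is not Velara; base rate stands.
Duty = $43,007.70 × 16% = $6,881.23.
Line 2 (4178.92, Galena, 3,205 units, $489,339.40):
Base rate for 4178.92 is 15.5% + $3.58/unit.
4178.92 has an FTA preferential rate, but origin Galena is not Velara; base rate stands.
Duty = $489,339.40 × 15.5% + 3,205 × $3.58 = $87,321.51.
Line 3 (3923.53, Talistan, 1,667 m², $244,198.83):
Code 3923.53 is under a tariff-rate quota (threshold 1,178 m²). In-quota: 1,178 m² at 3%; over-quota: 489 m² at 28%.
Pro-rata value split: in-quota = $244,198.83 × 1,178/1,667 = $172,565.22; over-quota = $244,198.83 − $172,565.22 = $71,633.61.
In-quota duty = $172,565.22 × 3% = $5,176.96. Over-quota duty = $71,633.61 × 28% = $20,057.41.
Line duty = $5,176.96 + $20,057.41 = $25,234.37.
Total = $6,881.23 + $87,321.51 + $25,234.37 = $119,437.11.

$119,437.11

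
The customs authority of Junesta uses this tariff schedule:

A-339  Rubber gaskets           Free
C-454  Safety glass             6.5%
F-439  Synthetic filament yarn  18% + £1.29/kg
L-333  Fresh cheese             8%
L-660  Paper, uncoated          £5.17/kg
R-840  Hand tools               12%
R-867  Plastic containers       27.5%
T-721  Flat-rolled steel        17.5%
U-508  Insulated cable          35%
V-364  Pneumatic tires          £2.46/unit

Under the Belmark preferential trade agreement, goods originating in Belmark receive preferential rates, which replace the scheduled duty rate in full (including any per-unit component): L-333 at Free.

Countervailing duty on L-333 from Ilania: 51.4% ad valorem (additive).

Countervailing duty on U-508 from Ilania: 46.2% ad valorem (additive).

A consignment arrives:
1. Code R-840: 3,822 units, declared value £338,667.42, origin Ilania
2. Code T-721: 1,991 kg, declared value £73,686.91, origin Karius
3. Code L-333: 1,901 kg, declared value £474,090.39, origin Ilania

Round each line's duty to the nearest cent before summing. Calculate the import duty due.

£335,144.99

Line 1 (R-840, Ilania, 3,822 units, £338,667.42):
Base rate for R-840 is 12%.
Duty = £338,667.42 × 12% = £40,640.09.
Line 2 (T-721, Karius, 1,991 kg, £73,686.91):
Base rate for T-721 is 17.5%.
Duty = £73,686.91 × 17.5% = £12,895.21.
Line 3 (L-333, Ilania, 1,901 kg, £474,090.39):
Base rate for L-333 is 8%.
L-333 has an FTA preferential rate, but origin Ilania is not Belmark; base rate stands.
Additional duty on L-333 from Ilania: +51.4%. Applied ad valorem rate: 8% + 51.4% = 59.4%.
Duty = £474,090.39 × 59.4% = £281,609.69.
Total = £40,640.09 + £12,895.21 + £281,609.69 = £335,144.99.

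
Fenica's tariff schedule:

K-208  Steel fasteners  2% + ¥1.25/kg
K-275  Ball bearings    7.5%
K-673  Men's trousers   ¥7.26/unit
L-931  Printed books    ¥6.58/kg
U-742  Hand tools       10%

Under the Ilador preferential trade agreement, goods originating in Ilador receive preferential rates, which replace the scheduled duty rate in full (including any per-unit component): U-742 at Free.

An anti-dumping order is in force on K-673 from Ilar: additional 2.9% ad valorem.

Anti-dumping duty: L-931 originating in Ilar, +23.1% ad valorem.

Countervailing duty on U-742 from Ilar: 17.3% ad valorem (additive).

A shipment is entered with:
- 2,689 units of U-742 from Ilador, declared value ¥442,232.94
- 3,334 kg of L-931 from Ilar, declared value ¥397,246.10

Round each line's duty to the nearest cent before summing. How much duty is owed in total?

¥113,701.57

Line 1 (U-742, Ilador, 2,689 units, ¥442,232.94):
Base rate for U-742 is 10%.
Origin Ilador qualifies under the Fenica–Ilador agreement and U-742 is covered: preferential rate Free applies instead.
The additional-duty order on U-742 targets Ilar, not Ilador; it does not apply.
Duty = ¥442,232.94 × 0% = ¥0.00.
Line 2 (L-931, Ilar, 3,334 kg, ¥397,246.10):
Base rate for L-931 is ¥6.58/kg.
Additional duty on L-931 from Ilar: +23.1% ad valorem. Applied ad valorem rate = 23.1%.
Duty = ¥397,246.10 × 23.1% + 3,334 × ¥6.58 = ¥113,701.57.
Total = ¥0.00 + ¥113,701.57 = ¥113,701.57.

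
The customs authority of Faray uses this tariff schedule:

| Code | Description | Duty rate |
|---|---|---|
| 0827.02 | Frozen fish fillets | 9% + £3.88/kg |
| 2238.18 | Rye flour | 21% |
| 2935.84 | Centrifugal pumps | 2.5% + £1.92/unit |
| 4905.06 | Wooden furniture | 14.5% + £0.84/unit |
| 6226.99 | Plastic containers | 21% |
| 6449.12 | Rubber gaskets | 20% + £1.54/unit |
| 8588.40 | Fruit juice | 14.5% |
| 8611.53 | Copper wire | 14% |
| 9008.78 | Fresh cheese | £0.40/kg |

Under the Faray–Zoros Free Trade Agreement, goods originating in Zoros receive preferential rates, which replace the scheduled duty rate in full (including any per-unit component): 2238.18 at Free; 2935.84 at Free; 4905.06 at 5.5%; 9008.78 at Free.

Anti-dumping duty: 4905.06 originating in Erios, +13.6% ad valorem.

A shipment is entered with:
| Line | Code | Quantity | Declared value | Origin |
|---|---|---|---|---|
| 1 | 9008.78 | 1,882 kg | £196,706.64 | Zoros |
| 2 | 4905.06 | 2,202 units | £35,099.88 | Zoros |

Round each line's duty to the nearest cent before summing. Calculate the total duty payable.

£1,930.49

Line 1 (9008.78, Zoros, 1,882 kg, £196,706.64):
Base rate for 9008.78 is £0.40/kg.
Origin Zoros qualifies under the Faray–Zoros agreement and 9008.78 is covered: preferential rate Free applies instead.
Duty = £196,706.64 × 0% = £0.00.
Line 2 (4905.06, Zoros, 2,202 units, £35,099.88):
Base rate for 4905.06 is 14.5% + £0.84/unit.
Origin Zoros qualifies under the Faray–Zoros agreement and 4905.06 is covered: preferential rate 5.5% applies instead.
The additional-duty order on 4905.06 targets Erios, not Zoros; it does not apply.
Duty = £35,099.88 × 5.5% = £1,930.49.
Total = £0.00 + £1,930.49 = £1,930.49.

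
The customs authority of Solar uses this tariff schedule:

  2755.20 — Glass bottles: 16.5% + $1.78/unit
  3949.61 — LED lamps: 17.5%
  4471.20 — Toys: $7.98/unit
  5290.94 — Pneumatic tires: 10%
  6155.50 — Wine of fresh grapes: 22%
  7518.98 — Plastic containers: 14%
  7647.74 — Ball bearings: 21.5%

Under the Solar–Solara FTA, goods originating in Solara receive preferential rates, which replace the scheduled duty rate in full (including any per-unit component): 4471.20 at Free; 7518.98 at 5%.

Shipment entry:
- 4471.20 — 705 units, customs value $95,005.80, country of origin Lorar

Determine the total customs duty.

$5,625.90

Line 1 (4471.20, Lorar, 705 units, $95,005.80):
Base rate for 4471.20 is $7.98/unit.
4471.20 has an FTA preferential rate, but origin Lorar is not Solara; base rate stands.
Duty = 705 × $7.98 = $5,625.90.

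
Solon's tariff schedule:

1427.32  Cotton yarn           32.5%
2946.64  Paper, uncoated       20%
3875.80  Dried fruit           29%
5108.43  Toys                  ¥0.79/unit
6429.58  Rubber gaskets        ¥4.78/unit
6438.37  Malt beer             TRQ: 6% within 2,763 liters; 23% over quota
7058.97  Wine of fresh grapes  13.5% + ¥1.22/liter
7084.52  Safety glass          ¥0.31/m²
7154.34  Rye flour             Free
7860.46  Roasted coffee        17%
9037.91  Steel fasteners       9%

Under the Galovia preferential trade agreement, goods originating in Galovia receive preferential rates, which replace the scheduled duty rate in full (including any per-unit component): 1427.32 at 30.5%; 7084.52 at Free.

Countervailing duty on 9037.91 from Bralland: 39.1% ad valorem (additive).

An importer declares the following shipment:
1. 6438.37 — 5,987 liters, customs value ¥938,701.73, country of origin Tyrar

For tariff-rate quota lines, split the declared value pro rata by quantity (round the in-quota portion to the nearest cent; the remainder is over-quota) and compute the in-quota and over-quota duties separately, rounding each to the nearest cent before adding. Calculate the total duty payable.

Line 1 (6438.37, Tyrar, 5,987 liters, ¥938,701.73):
Code 6438.37 is under a tariff-rate quota (threshold 2,763 liters). In-quota: 2,763 liters at 6%; over-quota: 3,224 liters at 23%.
Pro-rata value split: in-quota = ¥938,701.73 × 2,763/5,987 = ¥433,210.77; over-quota = ¥938,701.73 − ¥433,210.77 = ¥505,490.96.
In-quota duty = ¥433,210.77 × 6% = ¥25,992.65. Over-quota duty = ¥505,490.96 × 23% = ¥116,262.92.
Line duty = ¥25,992.65 + ¥116,262.92 = ¥142,255.57.

¥142,255.57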